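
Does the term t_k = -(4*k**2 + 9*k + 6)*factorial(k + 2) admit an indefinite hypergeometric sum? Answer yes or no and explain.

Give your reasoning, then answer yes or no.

Yes. s_k = -(4*k - 3)*factorial(k + 2).

Compute t_(k+1)/t_k: get (k + 3)*(9*k + 4*(k + 1)**2 + 15)/(4*k**2 + 9*k + 6).
Factor: A=k + 3; B=1; C=k**2 + 9*k/4 + 3/2.
Key eq: (k + 3)·f(k+1) = (1)·f(k) + (k**2 + 9*k/4 + 3/2).
From deg A=1, deg B=0, deg C=2: d=1.
A polynomial solution: f(k) = (4*k - 3)/4.
Certificate R = B(k−1)f/C = (4*k - 3)/(4*k**2 + 9*k + 6) gives s_k = -(4*k - 3)*factorial(k + 2).
s_(k+1) − s_k = -(4*k**2 + 9*k + 6)*factorial(k + 2) = t_k.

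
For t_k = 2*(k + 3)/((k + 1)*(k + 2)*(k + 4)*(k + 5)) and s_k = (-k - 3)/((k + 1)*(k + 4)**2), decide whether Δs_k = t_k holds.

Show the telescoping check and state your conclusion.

Invalid: residual (-3*k**2 - 21*k - 34)/(k**6 + 21*k**5 + 177*k**4 + 759*k**3 + 1722*k**2 + 1920*k + 800) ≠ 0.

s_(k+1) = (-k - 4)/((k + 2)*(k + 5)**2)
s_(k+1) − s_k = (-(k + 1)*(k + 4)**3 + (k + 2)*(k + 3)*(k + 5)**2)/((k + 1)*(k + 2)*(k + 4)**2*(k + 5)**2)
(s_(k+1) − s_k) − t_k = (-3*k**2 - 21*k - 34)/(k**6 + 21*k**5 + 177*k**4 + 759*k**3 + 1722*k**2 + 1920*k + 800)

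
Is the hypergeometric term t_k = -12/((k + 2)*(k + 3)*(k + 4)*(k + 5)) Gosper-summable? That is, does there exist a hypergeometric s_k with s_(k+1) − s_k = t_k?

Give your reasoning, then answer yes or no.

r(k) = (k + 2)/(k + 6) after simplifying.
Take A(k)=k + 2, B(k)=k + 6, C(k)=1.
Set up (k + 2)·f(k+1) − (k + 5)·f(k) − (1) = 0.
Bound: deg f ≤ 3.
Solve for f: f(k) = k*(k**2 + 9*k + 26)/72 (degree 3 ≤ 3).
So s_k = (B(k−1)f/C)·t_k = (k*(k + 5)*(k**2 + 9*k + 26)/72)·t_k = k*(-k**2 - 9*k - 26)/(6*(k + 2)*(k + 3)*(k + 4)).
Check: Δs_k = -12/(k**4 + 14*k**3 + 71*k**2 + 154*k + 120). ✓

Yes. s_k = k*(-k**2 - 9*k - 26)/(6*(k + 2)*(k + 3)*(k + 4)).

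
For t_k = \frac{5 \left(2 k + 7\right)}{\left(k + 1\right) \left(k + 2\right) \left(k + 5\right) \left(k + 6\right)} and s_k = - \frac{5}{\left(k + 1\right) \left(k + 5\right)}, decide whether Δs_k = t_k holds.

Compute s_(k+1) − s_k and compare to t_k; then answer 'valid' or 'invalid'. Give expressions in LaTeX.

valid; difference matches t_k

s_(k+1) = -5/((k + 2)*(k + 6))
s_(k+1) − s_k = 5*(2*k + 7)/(k**4 + 14*k**3 + 65*k**2 + 112*k + 60)
(s_(k+1) − s_k) − t_k = 0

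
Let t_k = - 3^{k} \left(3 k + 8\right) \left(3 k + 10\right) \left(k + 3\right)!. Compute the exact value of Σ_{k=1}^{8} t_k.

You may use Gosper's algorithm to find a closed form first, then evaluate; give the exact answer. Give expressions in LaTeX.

Σ = -292273843276296

Step 1: r(k) = 3*(k + 4)*(3*k + 11)*(3*k + 13)/((3*k + 8)*(3*k + 10)).
Factor: A=3*k + 12; B=1; C=k**2 + 6*k + 80/9.
Solve (3*k + 12)·f(k+1) − (1)·f(k) = k**2 + 6*k + 80/9.
Bound: deg f ≤ 1.
Solving with deg f ≤ 1: f(k) = (3*k + 4)/9.
Get s_k = R·t_k = -3**k*(3*k + 4)*factorial(k + 3) with R(k) = B(k−1)f(k)/C(k) = (3*k + 4)/((3*k + 8)*(3*k + 10)).
Check: Δs_k = -3**k*(3*k + 8)*(3*k + 10)*factorial(k + 3). ✓
Σ_(k=1)^(8) t_k = s_(9) − s_(1) = -292273843276800 − (-504) = -292273843276296.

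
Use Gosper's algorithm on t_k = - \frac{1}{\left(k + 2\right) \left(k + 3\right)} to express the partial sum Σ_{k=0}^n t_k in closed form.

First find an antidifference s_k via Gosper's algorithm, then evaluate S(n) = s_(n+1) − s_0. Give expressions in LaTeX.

Ratio r(k) = (k + 2)/(k + 4).
Take A(k)=k + 2, B(k)=k + 4, C(k)=1.
Solve (k + 2)·f(k+1) − (k + 3)·f(k) = 1.
deg f ≤ 1 (via 1,1,0).
Coefficient equations give f(k) = k/2.
So s_k = (B(k−1)f/C)·t_k = (k*(k + 3)/2)·t_k = -k/(2*k + 4).
Δs = -1/(k**2 + 5*k + 6), as required.
Telescope: S(n) = s_(n+1) − s_(0) = (-n - 1)/(2*(n + 3)) − (0) = (-n - 1)/(2*(n + 3)).

S(n) = \frac{- n - 1}{2 \left(n + 3\right)}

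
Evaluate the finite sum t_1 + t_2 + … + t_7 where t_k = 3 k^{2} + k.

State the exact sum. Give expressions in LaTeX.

Ratio r(k) = (k + 3*(k + 1)**2 + 1)/(k*(3*k + 1)).
Take A(k)=1, B(k)=1, C(k)=k**2 + k/3.
Set up (1)·f(k+1) − (1)·f(k) − (k**2 + k/3) = 0.
Bound: deg f ≤ 3.
Coefficient equations give f(k) = k**2*(k - 1)/3.
Certificate R = B(k−1)f/C = k*(k - 1)/(3*k + 1) gives s_k = k**2*(k - 1).
s_(k+1) − s_k = k*(3*k + 1) = t_k.
Telescoping: Σ = s_(8) − s_(1) = 448 − (0) = 448.

Σ = 448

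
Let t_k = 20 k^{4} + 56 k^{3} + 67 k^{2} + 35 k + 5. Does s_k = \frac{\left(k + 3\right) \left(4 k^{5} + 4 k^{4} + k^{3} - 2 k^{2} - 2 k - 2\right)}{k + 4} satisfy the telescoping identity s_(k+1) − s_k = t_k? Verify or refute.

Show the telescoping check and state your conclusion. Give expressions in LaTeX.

s_(k+1) = (4*k**6 + 40*k**5 + 153*k**4 + 293*k**3 + 293*k**2 + 135*k + 12)/(k + 5)
s_(k+1) − s_k = (20*k**6 + 220*k**5 + 839*k**4 + 1468*k**3 + 1355*k**2 + 598*k + 78)/(k**2 + 9*k + 20)
(s_(k+1) − s_k) − t_k = (-16*k**5 - 132*k**4 - 290*k**3 - 305*k**2 - 147*k - 22)/(k**2 + 9*k + 20)

Invalid: residual \frac{- 16 k^{5} - 132 k^{4} - 290 k^{3} - 305 k^{2} - 147 k - 22}{k^{2} + 9 k + 20} ≠ 0.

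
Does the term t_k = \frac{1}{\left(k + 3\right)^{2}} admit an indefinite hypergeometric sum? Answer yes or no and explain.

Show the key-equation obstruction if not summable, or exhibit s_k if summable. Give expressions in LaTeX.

No — the linear system for f has no solution.

Compute t_(k+1)/t_k: get (k + 3)**2/(k + 4)**2.
Normal form (A,B,C) = (k**2 + 6*k + 9, k**2 + 8*k + 16, 1).
Solve (k**2 + 6*k + 9)·f(k+1) − (k**2 + 6*k + 9)·f(k) = 1.
d = 0 from the (2,2,0) case.
Put f(k) = c0: A·f(k+1) − B(k−1)·f(k) − C = -1; need -1 = 0 — inconsistent ⇒ no f, not summable.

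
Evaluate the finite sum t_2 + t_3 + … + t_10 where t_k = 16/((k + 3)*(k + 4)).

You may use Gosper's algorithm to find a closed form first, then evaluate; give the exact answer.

Σ = 72/35

t_(k+1)/t_k = (k + 3)/(k + 5).
So A=k + 3 and B=k + 5, with C=1.
Solve (k + 3)·f(k+1) − (k + 4)·f(k) = 1.
Bound: deg f ≤ 1.
Coefficient equations give f(k) = k/3.
So s_k = (B(k−1)f/C)·t_k = (k*(k + 4)/3)·t_k = 16*k/(3*(k + 3)).
Δs = 16/(k**2 + 7*k + 12), as required.
Σ_(k=2)^(10) t_k = s_(11) − s_(2) = 88/21 − (32/15) = 72/35.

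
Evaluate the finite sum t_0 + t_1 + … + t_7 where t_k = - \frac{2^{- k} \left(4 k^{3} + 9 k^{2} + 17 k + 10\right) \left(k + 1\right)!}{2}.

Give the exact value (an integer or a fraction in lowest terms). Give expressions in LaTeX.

Σ = -368554

The ratio is (4*k**4 + 29*k**3 + 89*k**2 + 134*k + 80)/(2*(4*k**3 + 9*k**2 + 17*k + 10)).
Gosper form: A/B · C(k+1)/C(k) with A=k/2 + 1, B=1, C=k**3 + 9*k**2/4 + 17*k/4 + 5/2.
Solve (k/2 + 1)·f(k+1) − (1)·f(k) = k**3 + 9*k**2/4 + 17*k/4 + 5/2.
Degrees (1,0,3) ⇒ d ≤ 2.
Solving with deg f ≤ 2: f(k) = (4*k**2 + k - 4)/2.
Then R = B(k−1)f/C = 2*(4*k**2 + k - 4)/(4*k**3 + 9*k**2 + 17*k + 10), so s_k = R(k)·t_k = -(4*k**2 + k - 4)*factorial(k + 1)/2**k.
s_(k+1) − s_k = -(4*k**3 + 9*k**2 + 17*k + 10)*factorial(k + 1)/(2*2**k) = t_k.
Telescoping: Σ = s_(8) − s_(0) = -368550 − (4) = -368554.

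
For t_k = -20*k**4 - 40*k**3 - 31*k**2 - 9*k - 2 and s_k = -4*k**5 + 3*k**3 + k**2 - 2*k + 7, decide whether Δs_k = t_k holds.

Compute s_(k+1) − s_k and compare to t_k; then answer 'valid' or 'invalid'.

valid; difference matches t_k

s_(k+1) = -2*k - 4*(k + 1)**5 + 3*(k + 1)**3 + (k + 1)**2 + 5
s_(k+1) − s_k = -20*k**4 - 40*k**3 - 31*k**2 - 9*k - 2
(s_(k+1) − s_k) − t_k = 0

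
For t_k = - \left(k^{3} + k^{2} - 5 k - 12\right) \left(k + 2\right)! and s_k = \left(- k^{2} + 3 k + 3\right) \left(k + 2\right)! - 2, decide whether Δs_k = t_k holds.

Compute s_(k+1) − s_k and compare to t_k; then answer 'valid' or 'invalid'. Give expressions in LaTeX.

s_(k+1) = (3*k - (k + 1)**2 + 6)*factorial(k + 3) - 2
s_(k+1) − s_k = -(k**3 + k**2 - 5*k - 12)*factorial(k + 2)
(s_(k+1) − s_k) − t_k = 0

valid; difference matches t_k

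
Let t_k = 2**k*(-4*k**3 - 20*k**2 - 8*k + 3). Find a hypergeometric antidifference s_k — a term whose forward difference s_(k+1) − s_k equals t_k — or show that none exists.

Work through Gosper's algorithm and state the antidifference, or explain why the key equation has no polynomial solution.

s_k = 2**k*(-4*k**3 + 4*k**2 + 3)

r(k) = 2*(4*k**3 + 32*k**2 + 60*k + 29)/(4*k**3 + 20*k**2 + 8*k - 3) after simplifying.
Gosper form: A/B · C(k+1)/C(k) with A=2, B=1, C=k**3 + 5*k**2 + 2*k - 3/4.
Need (2)·f(k+1) − (1)·f(k) = k**3 + 5*k**2 + 2*k - 3/4.
deg f ≤ 3 (via 0,0,3).
Match coefficients ⇒ f(k) = (4*k**3 - 4*k**2 - 3)/4.
Get s_k = R·t_k = 2**k*(-4*k**3 + 4*k**2 + 3) with R(k) = B(k−1)f(k)/C(k) = (4*k**3 - 4*k**2 - 3)/(4*k**3 + 20*k**2 + 8*k - 3).
Check: Δs_k = 2**k*(-4*k**3 - 20*k**2 - 8*k + 3). ✓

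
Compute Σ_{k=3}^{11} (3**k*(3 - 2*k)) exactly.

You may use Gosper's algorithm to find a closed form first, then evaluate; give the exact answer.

Σ = -4782969

r(k) = 3*(2*k - 1)/(2*k - 3) after simplifying.
Factor: A=3; B=1; C=k - 3/2.
Solve (3)·f(k+1) − (1)·f(k) = k - 3/2.
Bound: deg f ≤ 1.
Match coefficients ⇒ f(k) = (k - 3)/2.
So s_k = (B(k−1)f/C)·t_k = ((k - 3)/(2*k - 3))·t_k = 3**k*(3 - k).
Check: Δs_k = 3**k*(3 - 2*k). ✓
Sum = s_(12) − s_(3); s_(12) = -4782969, s_(3) = 0 ⇒ -4782969.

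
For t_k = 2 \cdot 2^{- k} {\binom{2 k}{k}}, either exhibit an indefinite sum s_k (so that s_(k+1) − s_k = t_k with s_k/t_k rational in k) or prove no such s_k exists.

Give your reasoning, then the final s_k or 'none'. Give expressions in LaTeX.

none (Gosper's algorithm certifies no s_k)

t_(k+1)/t_k = (2*k + 1)/(k + 1).
A = 2*k + 1, B = k + 1, C = 1.
Need (2*k + 1)·f(k+1) − (k)·f(k) = 1.
d = -1 from the (1,1,0) case.
Bound -1 < 0, so the key equation has no polynomial solution.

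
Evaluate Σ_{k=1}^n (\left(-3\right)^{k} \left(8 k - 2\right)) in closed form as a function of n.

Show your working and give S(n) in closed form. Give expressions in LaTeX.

Compute t_(k+1)/t_k: get 3*(-4*k - 3)/(4*k - 1).
Normal form (A,B,C) = (-3, 1, k - 1/4).
Need (-3)·f(k+1) − (1)·f(k) = k - 1/4.
d = 1 from the (0,0,1) case.
Match coefficients ⇒ f(k) = -(k - 1)/4.
So s_k = (B(k−1)f/C)·t_k = (-(k - 1)/(4*k - 1))·t_k = 2*(-3)**k*(1 - k).
Verify: (-3)**k*(8*k - 2) matches t_k.
Σ_(k=1)^n t_k = s_(n+1) − s_(1) = (6*(-3)**n*n) − (0), i.e. 6*(-3)**n*n.

S(n) = 6 \left(-3\right)^{n} n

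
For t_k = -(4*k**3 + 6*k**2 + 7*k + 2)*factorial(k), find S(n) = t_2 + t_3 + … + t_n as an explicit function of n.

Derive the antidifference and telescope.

S(n) = -4*n**3*factorial(n) - 10*n**2*factorial(n) - 5*n*factorial(n) + factorial(n) + 18

Ratio r(k) = (4*k**4 + 22*k**3 + 49*k**2 + 50*k + 19)/(4*k**3 + 6*k**2 + 7*k + 2).
A = k + 1, B = 1, C = k**3 + 3*k**2/2 + 7*k/4 + 1/2.
Set up (k + 1)·f(k+1) − (1)·f(k) − (k**3 + 3*k**2/2 + 7*k/4 + 1/2) = 0.
Degrees (1,0,3) ⇒ d ≤ 2.
Solve for f: f(k) = (4*k**2 - 2*k - 3)/4 (degree 2 ≤ 2).
So s_k = (B(k−1)f/C)·t_k = ((4*k**2 - 2*k - 3)/(4*k**3 + 6*k**2 + 7*k + 2))·t_k = (-4*k**2 + 2*k + 3)*factorial(k).
Δs = -(4*k**3 + 6*k**2 + 7*k + 2)*factorial(k), as required.
Σ_(k=2)^n t_k = s_(n+1) − s_(2) = (-(4*n**2 + 6*n - 1)*factorial(n + 1)) − (-18), i.e. -4*n**3*factorial(n) - 10*n**2*factorial(n) - 5*n*factorial(n) + factorial(n) + 18.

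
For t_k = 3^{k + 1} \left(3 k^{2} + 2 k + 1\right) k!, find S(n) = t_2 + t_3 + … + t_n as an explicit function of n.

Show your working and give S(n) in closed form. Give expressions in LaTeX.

The ratio is 3*(3*k**3 + 11*k**2 + 14*k + 6)/(3*k**2 + 2*k + 1).
So A=3*k + 3 and B=1, with C=k**2 + 2*k/3 + 1/3.
Need (3*k + 3)·f(k+1) − (1)·f(k) = k**2 + 2*k/3 + 1/3.
Degrees (1,0,2) ⇒ d ≤ 1.
Coefficient equations give f(k) = (k - 1)/3.
Then R = B(k−1)f/C = (k - 1)/(3*k**2 + 2*k + 1), so s_k = R(k)·t_k = 3**(k + 1)*(k - 1)*factorial(k).
Check: Δs_k = 3**(k + 1)*(3*k**2 + 2*k + 1)*factorial(k). ✓
s_(n+1) = 3**(n + 2)*n*factorial(n + 1) and s_(2) = 54, so S(n) = 9*3**n*n*factorial(n + 1) - 54.

S(n) = 9 \cdot 3^{n} n \left(n + 1\right)! - 54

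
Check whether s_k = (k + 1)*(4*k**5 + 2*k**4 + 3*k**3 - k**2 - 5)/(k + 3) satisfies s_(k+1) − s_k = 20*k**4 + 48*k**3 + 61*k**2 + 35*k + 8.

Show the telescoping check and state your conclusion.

Invalid: residual 2*(-16*k**5 - 106*k**4 - 202*k**3 - 219*k**2 - 113*k - 29)/(k**2 + 7*k + 12) ≠ 0.

s_(k+1) = (k + 2)*(4*(k + 1)**5 + 2*(k + 1)**4 + 3*(k + 1)**3 - (k + 1)**2 - 5)/(k + 4)
s_(k+1) − s_k = (20*k**6 + 156*k**5 + 425*k**4 + 634*k**3 + 547*k**2 + 250*k + 38)/(k**2 + 7*k + 12)
(s_(k+1) − s_k) − t_k = 2*(-16*k**5 - 106*k**4 - 202*k**3 - 219*k**2 - 113*k - 29)/(k**2 + 7*k + 12)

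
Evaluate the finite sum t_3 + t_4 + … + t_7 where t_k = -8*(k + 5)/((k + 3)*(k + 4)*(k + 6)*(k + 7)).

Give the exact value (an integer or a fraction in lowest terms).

The ratio is (k + 3)*(k + 6)**2/((k + 5)**2*(k + 8)).
A = k + 3, B = k + 8, C = k**2 + 10*k + 25.
Solve (k + 3)·f(k+1) − (k + 7)·f(k) = k**2 + 10*k + 25.
d = 4 from the (1,1,2) case.
A polynomial solution: f(k) = k*(k + 4)*(k + 5)*(k + 9)/36.
So s_k = (B(k−1)f/C)·t_k = (k*(k + 4)*(k + 7)*(k + 9)/(36*(k + 5)))·t_k = 2*k*(-k - 9)/(9*(k**2 + 9*k + 18)).
Verify: 8*(-k - 5)/(k**4 + 20*k**3 + 145*k**2 + 450*k + 504) matches t_k.
Sum = s_(8) − s_(3); s_(8) = -136/693, s_(3) = -4/27 ⇒ -100/2079.

Σ = -100/2079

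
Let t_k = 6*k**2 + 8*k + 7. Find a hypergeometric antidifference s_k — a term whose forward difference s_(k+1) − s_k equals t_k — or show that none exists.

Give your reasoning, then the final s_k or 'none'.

s_k = k*(2*k**2 + k + 4)

The ratio is (6*k**2 + 20*k + 21)/(6*k**2 + 8*k + 7).
Take A(k)=1, B(k)=1, C(k)=k**2 + 4*k/3 + 7/6.
Solve (1)·f(k+1) − (1)·f(k) = k**2 + 4*k/3 + 7/6.
Bound: deg f ≤ 3.
Coefficient equations give f(k) = k*(2*k**2 + k + 4)/6.
So s_k = (B(k−1)f/C)·t_k = (k*(2*k**2 + k + 4)/(6*k**2 + 8*k + 7))·t_k = k*(2*k**2 + k + 4).
Verify: 6*k**2 + 8*k + 7 matches t_k.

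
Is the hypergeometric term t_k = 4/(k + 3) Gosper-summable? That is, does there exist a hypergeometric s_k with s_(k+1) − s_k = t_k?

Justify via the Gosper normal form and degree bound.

Compute t_(k+1)/t_k: get (k + 3)/(k + 4).
Take A(k)=k + 3, B(k)=k + 4, C(k)=1.
Set up (k + 3)·f(k+1) − (k + 3)·f(k) − (1) = 0.
From deg A=1, deg B=1, deg C=0: d=0.
Put f(k) = c0: A·f(k+1) − B(k−1)·f(k) − C = -1; need -1 = 0 — inconsistent ⇒ no f, not summable.

No — key equation has no polynomial f.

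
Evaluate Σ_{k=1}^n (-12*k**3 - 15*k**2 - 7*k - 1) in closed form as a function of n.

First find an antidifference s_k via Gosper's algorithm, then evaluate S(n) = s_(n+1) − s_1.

S(n) = n*(-3*n**3 - 11*n**2 - 14*n - 7)

t_(k+1)/t_k = (12*k**3 + 51*k**2 + 73*k + 35)/(12*k**3 + 15*k**2 + 7*k + 1).
Factor: A=1; B=1; C=k**3 + 5*k**2/4 + 7*k/12 + 1/12.
Solve (1)·f(k+1) − (1)·f(k) = k**3 + 5*k**2/4 + 7*k/12 + 1/12.
Bound: deg f ≤ 4.
Match coefficients ⇒ f(k) = k**2*(3*k**2 - k - 1)/12.
Certificate R = B(k−1)f/C = k**2*(3*k**2 - k - 1)/((4*k + 1)*(3*k**2 + 3*k + 1)) gives s_k = k**2*(-3*k**2 + k + 1).
Check: Δs_k = -12*k**3 - 15*k**2 - 7*k - 1. ✓
Σ_(k=1)^n t_k = s_(n+1) − s_(1) = (-3*n**4 - 11*n**3 - 14*n**2 - 7*n - 1) − (-1), i.e. n*(-3*n**3 - 11*n**2 - 14*n - 7).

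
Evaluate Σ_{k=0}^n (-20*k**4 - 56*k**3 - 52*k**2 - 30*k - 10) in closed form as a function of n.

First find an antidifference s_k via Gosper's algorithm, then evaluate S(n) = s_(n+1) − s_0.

Step 1: r(k) = (10*k**4 + 68*k**3 + 170*k**2 + 191*k + 84)/(10*k**4 + 28*k**3 + 26*k**2 + 15*k + 5).
So A=1 and B=1, with C=k**4 + 14*k**3/5 + 13*k**2/5 + 3*k/2 + 1/2.
Set up (1)·f(k+1) − (1)·f(k) − (k**4 + 14*k**3/5 + 13*k**2/5 + 3*k/2 + 1/2) = 0.
From deg A=0, deg B=0, deg C=4: d=5.
Match coefficients ⇒ f(k) = k*(4*k**4 + 4*k**3 - 4*k**2 + 3*k + 3)/20.
Get s_k = R·t_k = k*(-4*k**4 - 4*k**3 + 4*k**2 - 3*k - 3) with R(k) = B(k−1)f(k)/C(k) = k*(4*k**4 + 4*k**3 - 4*k**2 + 3*k + 3)/(2*(10*k**4 + 28*k**3 + 26*k**2 + 15*k + 5)).
s_(k+1) − s_k = -20*k**4 - 56*k**3 - 52*k**2 - 30*k - 10 = t_k.
Σ_(k=0)^n t_k = s_(n+1) − s_(0) = (-4*n**5 - 24*n**4 - 52*n**3 - 55*n**2 - 33*n - 10) − (0), i.e. -4*n**5 - 24*n**4 - 52*n**3 - 55*n**2 - 33*n - 10.

S(n) = -4*n**5 - 24*n**4 - 52*n**3 - 55*n**2 - 33*n - 10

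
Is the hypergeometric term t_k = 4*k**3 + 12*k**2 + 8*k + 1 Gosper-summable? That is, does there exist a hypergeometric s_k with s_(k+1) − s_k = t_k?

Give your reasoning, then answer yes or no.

Yes. s_k = k*(k**3 + 2*k**2 - k - 1).

Step 1: r(k) = (4*k**3 + 24*k**2 + 44*k + 25)/(4*k**3 + 12*k**2 + 8*k + 1).
So A=1 and B=1, with C=k**3 + 3*k**2 + 2*k + 1/4.
Key eq: (1)·f(k+1) = (1)·f(k) + (k**3 + 3*k**2 + 2*k + 1/4).
d = 4 from the (0,0,3) case.
Solving with deg f ≤ 4: f(k) = k*(k**3 + 2*k**2 - k - 1)/4.
R(k) = B(k−1)·f(k)/C(k) = k*(k**3 + 2*k**2 - k - 1)/(4*k**3 + 12*k**2 + 8*k + 1); s_k = R·t_k = k*(k**3 + 2*k**2 - k - 1).
Verify: 4*k**3 + 12*k**2 + 8*k + 1 matches t_k.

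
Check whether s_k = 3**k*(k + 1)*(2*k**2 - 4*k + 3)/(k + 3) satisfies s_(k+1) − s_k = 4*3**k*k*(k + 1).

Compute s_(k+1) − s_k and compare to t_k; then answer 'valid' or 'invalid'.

Invalid: residual 3**k*(-8*k**3 - 28*k**2 - 32*k + 6)/(k**2 + 7*k + 12) ≠ 0.

s_(k+1) = 3**(k + 1)*(2*k**3 + 4*k**2 + k + 2)/(k + 4)
s_(k+1) − s_k = 3**k*(4*k**4 + 24*k**3 + 48*k**2 + 16*k + 6)/(k**2 + 7*k + 12)
(s_(k+1) − s_k) − t_k = 3**k*(-8*k**3 - 28*k**2 - 32*k + 6)/(k**2 + 7*k + 12)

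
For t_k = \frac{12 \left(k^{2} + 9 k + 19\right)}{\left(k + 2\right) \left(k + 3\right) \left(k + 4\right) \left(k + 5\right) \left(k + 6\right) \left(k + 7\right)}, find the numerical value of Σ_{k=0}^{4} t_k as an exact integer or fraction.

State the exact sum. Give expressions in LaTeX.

r(k) = (k + 2)*(9*k + (k + 1)**2 + 28)/((k + 8)*(k**2 + 9*k + 19)) after simplifying.
A = k + 2, B = k + 8, C = k**2 + 9*k + 19.
Key eq: (k + 2)·f(k+1) = (k + 7)·f(k) + (k**2 + 9*k + 19).
deg f ≤ 5 (via 1,1,2).
A polynomial solution: f(k) = k*(k + 3)*(k + 5)*(k**2 + 12*k + 44)/144.
Get s_k = R·t_k = k*(k**2 + 12*k + 44)/(12*(k**3 + 12*k**2 + 44*k + 48)) with R(k) = B(k−1)f(k)/C(k) = k*(k + 3)*(k + 5)*(k + 7)*(k**2 + 12*k + 44)/(144*(k**2 + 9*k + 19)).
Verify: 12*(k**2 + 9*k + 19)/(k**6 + 27*k**5 + 295*k**4 + 1665*k**3 + 5104*k**2 + 8028*k + 5040) matches t_k.
Sum = s_(5) − s_(0); s_(5) = 215/2772, s_(0) = 0 ⇒ 215/2772.

Σ = 215/2772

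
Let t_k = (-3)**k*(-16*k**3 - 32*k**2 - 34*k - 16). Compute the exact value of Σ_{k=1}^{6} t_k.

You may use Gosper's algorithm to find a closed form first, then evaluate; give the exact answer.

Σ = -2910882

The ratio is 3*(-8*k**3 - 40*k**2 - 73*k - 49)/(8*k**3 + 16*k**2 + 17*k + 8).
Take A(k)=-3, B(k)=1, C(k)=k**3 + 2*k**2 + 17*k/8 + 1.
f must satisfy (-3)·f(k+1) − (1)·f(k) = k**3 + 2*k**2 + 17*k/8 + 1.
From deg A=0, deg B=0, deg C=3: d=3.
Solving with deg f ≤ 3: f(k) = -(4*k**3 - k**2 + k + 1)/16.
Certificate R = B(k−1)f/C = -(4*k**3 - k**2 + k + 1)/(2*(8*k**3 + 16*k**2 + 17*k + 8)) gives s_k = (-3)**k*(4*k**3 - k**2 + k + 1).
Check: Δs_k = (-3)**k*(-16*k**3 - 32*k**2 - 34*k - 16). ✓
Evaluate s at k=7 and k=1: -2910897 and -15; difference -2910882.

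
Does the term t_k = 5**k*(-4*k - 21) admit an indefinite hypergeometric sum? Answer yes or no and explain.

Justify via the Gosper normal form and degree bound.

r(k) = 5*(4*k + 25)/(4*k + 21) after simplifying.
A = 5, B = 1, C = k + 21/4.
Solve (5)·f(k+1) − (1)·f(k) = k + 21/4.
From deg A=0, deg B=0, deg C=1: d=1.
A polynomial solution: f(k) = (k + 4)/4.
Certificate R = B(k−1)f/C = (k + 4)/(4*k + 21) gives s_k = 5**k*(-k - 4).
Verify: 5**k*(-4*k - 21) matches t_k.

Yes. s_k = 5**k*(-k - 4).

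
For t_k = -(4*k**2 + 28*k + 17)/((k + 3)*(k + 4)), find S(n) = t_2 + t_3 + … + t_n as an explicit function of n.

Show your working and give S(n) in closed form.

S(n) = (-20*n**2 - 29*n + 49)/(5*(n + 4))

Step 1: r(k) = (k + 3)*(28*k + 4*(k + 1)**2 + 45)/((k + 5)*(4*k**2 + 28*k + 17)).
Gosper form: A/B · C(k+1)/C(k) with A=k + 3, B=k + 5, C=k**2 + 7*k + 17/4.
f must satisfy (k + 3)·f(k+1) − (k + 4)·f(k) = k**2 + 7*k + 17/4.
Bound: deg f ≤ 2.
Solve for f: f(k) = k*(12*k + 5)/12 (degree 2 ≤ 2).
R(k) = B(k−1)·f(k)/C(k) = k*(k + 4)*(12*k + 5)/(3*(4*k**2 + 28*k + 17)); s_k = R·t_k = k*(-12*k - 5)/(3*(k + 3)).
Verify: (-4*k**2 - 28*k - 17)/(k**2 + 7*k + 12) matches t_k.
s_(n+1) = (-12*n**2 - 29*n - 17)/(3*(n + 4)) and s_(2) = -58/15, so S(n) = (-20*n**2 - 29*n + 49)/(5*(n + 4)).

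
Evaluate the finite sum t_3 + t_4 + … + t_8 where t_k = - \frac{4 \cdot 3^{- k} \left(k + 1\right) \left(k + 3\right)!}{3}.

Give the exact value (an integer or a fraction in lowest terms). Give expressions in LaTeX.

Σ = -7876160/81

The ratio is (k + 2)*(k + 4)/(3*(k + 1)).
Gosper form: A/B · C(k+1)/C(k) with A=k/3 + 4/3, B=1, C=k + 1.
Set up (k/3 + 4/3)·f(k+1) − (1)·f(k) − (k + 1) = 0.
Bound: deg f ≤ 0.
Match coefficients ⇒ f(k) = 3.
R(k) = B(k−1)·f(k)/C(k) = 3/(k + 1); s_k = R·t_k = -4*factorial(k + 3)/3**k.
Verify: -4*(k + 1)*factorial(k + 3)/(3*3**k) matches t_k.
Σ_(k=3)^(8) t_k = s_(9) − s_(3) = -7884800/81 − (-320/3) = -7876160/81.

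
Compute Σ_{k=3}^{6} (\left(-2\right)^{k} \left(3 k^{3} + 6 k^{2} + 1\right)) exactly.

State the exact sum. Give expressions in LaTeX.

Step 1: r(k) = 2*(-3*(k + 1)**3 - 6*(k + 1)**2 - 1)/(3*k**3 + 6*k**2 + 1).
So A=-2 and B=1, with C=k**3 + 2*k**2 + 1/3.
Key eq: (-2)·f(k+1) = (1)·f(k) + (k**3 + 2*k**2 + 1/3).
d = 3 from the (0,0,3) case.
Solving with deg f ≤ 3: f(k) = -(k - 1)*(k**2 + k - 1)/3.
So s_k = (B(k−1)f/C)·t_k = (-(k - 1)*(k**2 + k - 1)/(3*k**3 + 6*k**2 + 1))·t_k = (-2)**k*(-k**3 + 2*k - 1).
Verify: (-2)**k*(3*k**3 + 6*k**2 + 1) matches t_k.
Telescoping: Σ = s_(7) − s_(3) = 42240 − (176) = 42064.

Σ = 42064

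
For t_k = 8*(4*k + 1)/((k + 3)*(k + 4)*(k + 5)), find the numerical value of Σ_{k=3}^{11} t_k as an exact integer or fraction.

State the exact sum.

r(k) = (k + 3)*(4*k + 5)/((k + 6)*(4*k + 1)) after simplifying.
So A=k + 3 and B=k + 6, with C=k + 1/4.
Key eq: (k + 3)·f(k+1) = (k + 5)·f(k) + (k + 1/4).
Bound: deg f ≤ 2.
Coefficient equations give f(k) = k*(13*k - 5)/96.
Get s_k = R·t_k = k*(13*k - 5)/(3*(k + 3)*(k + 4)) with R(k) = B(k−1)f(k)/C(k) = k*(k + 5)*(13*k - 5)/(24*(4*k + 1)).
Verify: 8*(4*k + 1)/(k**3 + 12*k**2 + 47*k + 60) matches t_k.
Sum = s_(12) − s_(3); s_(12) = 151/60, s_(3) = 17/21 ⇒ 239/140.

Σ = 239/140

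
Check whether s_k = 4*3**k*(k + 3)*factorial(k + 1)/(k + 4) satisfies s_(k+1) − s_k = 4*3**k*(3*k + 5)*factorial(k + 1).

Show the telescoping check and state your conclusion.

s_(k+1) = 12*3**k*(k + 4)*factorial(k + 2)/(k + 5)
s_(k+1) − s_k = 4*3**k*(3*k**3 + 29*k**2 + 88*k + 81)*factorial(k + 1)/((k + 4)*(k + 5))
(s_(k+1) − s_k) − t_k = -4*3**k*(3*k**2 + 17*k + 19)*factorial(k + 1)/((k + 4)*(k + 5))

Invalid: residual -4*3**k*(3*k**2 + 17*k + 19)*factorial(k + 1)/((k + 4)*(k + 5)) ≠ 0.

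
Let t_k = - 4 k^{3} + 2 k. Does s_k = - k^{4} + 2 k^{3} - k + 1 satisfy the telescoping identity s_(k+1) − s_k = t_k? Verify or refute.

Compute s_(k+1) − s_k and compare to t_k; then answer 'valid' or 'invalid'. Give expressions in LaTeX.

s_(k+1) = -k**4 - 2*k**3 + k + 1
s_(k+1) − s_k = -4*k**3 + 2*k
(s_(k+1) − s_k) − t_k = 0

Valid: the claim telescopes to t_k.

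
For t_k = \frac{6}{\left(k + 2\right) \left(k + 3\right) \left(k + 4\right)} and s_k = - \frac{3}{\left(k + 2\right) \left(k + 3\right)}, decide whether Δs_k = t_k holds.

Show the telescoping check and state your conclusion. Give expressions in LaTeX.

valid (s_(k+1) − s_k reduces to t_k)

s_(k+1) = -3/((k + 3)*(k + 4))
s_(k+1) − s_k = 6/(k**3 + 9*k**2 + 26*k + 24)
(s_(k+1) − s_k) − t_k = 0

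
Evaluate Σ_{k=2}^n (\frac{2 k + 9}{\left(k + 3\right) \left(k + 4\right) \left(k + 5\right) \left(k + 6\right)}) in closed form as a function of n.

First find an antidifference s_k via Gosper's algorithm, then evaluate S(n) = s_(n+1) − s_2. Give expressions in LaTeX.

The ratio is (k + 3)*(2*k + 11)/((k + 7)*(2*k + 9)).
Take A(k)=k + 3, B(k)=k + 7, C(k)=k + 9/2.
Need (k + 3)·f(k+1) − (k + 6)·f(k) = k + 9/2.
From deg A=1, deg B=1, deg C=1: d=3.
Solve for f: f(k) = k*(k + 4)*(k + 8)/30 (degree 3 ≤ 3).
R(k) = B(k−1)·f(k)/C(k) = k*(k + 4)*(k + 6)*(k + 8)/(15*(2*k + 9)); s_k = R·t_k = k*(k + 8)/(15*(k**2 + 8*k + 15)).
s_(k+1) − s_k = (2*k + 9)/(k**4 + 18*k**3 + 119*k**2 + 342*k + 360) = t_k.
Telescope: S(n) = s_(n+1) − s_(2) = (n**2 + 10*n + 9)/(15*(n**2 + 10*n + 24)) − (4/105) = (n**2 + 10*n - 11)/(35*(n**2 + 10*n + 24)).

S(n) = \frac{n^{2} + 10 n - 11}{35 \left(n^{2} + 10 n + 24\right)}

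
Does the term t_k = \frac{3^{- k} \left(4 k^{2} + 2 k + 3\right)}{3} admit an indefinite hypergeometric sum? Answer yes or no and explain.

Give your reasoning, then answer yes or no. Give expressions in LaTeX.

Yes. s_k = 3^{- k} \left(- 2 k^{2} - 3 k - 4\right).

r(k) = (4*k**2 + 10*k + 9)/(3*(4*k**2 + 2*k + 3)) after simplifying.
Normal form (A,B,C) = (1/3, 1, k**2 + k/2 + 3/4).
f must satisfy (1/3)·f(k+1) − (1)·f(k) = k**2 + k/2 + 3/4.
deg f ≤ 2 (via 0,0,2).
Match coefficients ⇒ f(k) = -3*(2*k**2 + 3*k + 4)/4.
R(k) = B(k−1)·f(k)/C(k) = -3*(2*k**2 + 3*k + 4)/(4*k**2 + 2*k + 3); s_k = R·t_k = (-2*k**2 - 3*k - 4)/3**k.
Verify: (4*k**2 + 2*k + 3)/(3*3**k) matches t_k.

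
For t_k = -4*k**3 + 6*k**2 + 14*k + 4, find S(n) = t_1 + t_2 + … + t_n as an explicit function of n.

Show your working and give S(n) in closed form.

S(n) = n*(-n**3 + 9*n + 12)

Ratio r(k) = (2*k**3 + 3*k**2 - 7*k - 10)/(2*k**3 - 3*k**2 - 7*k - 2).
Factor: A=1; B=1; C=k**3 - 3*k**2/2 - 7*k/2 - 1.
Key eq: (1)·f(k+1) = (1)·f(k) + (k**3 - 3*k**2/2 - 7*k/2 - 1).
From deg A=0, deg B=0, deg C=3: d=4.
Solving with deg f ≤ 4: f(k) = k*(k + 1)*(k**2 - 5*k + 2)/4.
Get s_k = R·t_k = k*(-k**3 + 4*k**2 + 3*k - 2) with R(k) = B(k−1)f(k)/C(k) = k*(k**2 - 5*k + 2)/(2*(2*k**2 - 5*k - 2)).
Check: Δs_k = -4*k**3 + 6*k**2 + 14*k + 4. ✓
Σ_(k=1)^n t_k = s_(n+1) − s_(1) = (-n**4 + 9*n**2 + 12*n + 4) − (4), i.e. n*(-n**3 + 9*n + 12).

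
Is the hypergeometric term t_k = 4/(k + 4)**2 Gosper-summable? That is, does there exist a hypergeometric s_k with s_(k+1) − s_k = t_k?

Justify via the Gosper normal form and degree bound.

No — key equation has no polynomial f.

Step 1: r(k) = (k + 4)**2/(k + 5)**2.
Gosper form: A/B · C(k+1)/C(k) with A=k**2 + 8*k + 16, B=k**2 + 10*k + 25, C=1.
f must satisfy (k**2 + 8*k + 16)·f(k+1) − (k**2 + 8*k + 16)·f(k) = 1.
deg f ≤ 0 (via 2,2,0).
f = c0 ⇒ A·f(k+1) − B(k−1)·f(k) − C = -1. The system {-1 = 0} is inconsistent; no antidifference.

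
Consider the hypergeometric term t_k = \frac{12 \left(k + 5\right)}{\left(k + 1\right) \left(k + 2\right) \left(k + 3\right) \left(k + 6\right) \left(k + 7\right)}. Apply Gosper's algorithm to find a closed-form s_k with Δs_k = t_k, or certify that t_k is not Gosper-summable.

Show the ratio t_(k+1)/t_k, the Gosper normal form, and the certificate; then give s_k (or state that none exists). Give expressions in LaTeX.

s_k = \frac{k \left(k^{2} + 9 k + 20\right)}{3 \left(k^{3} + 9 k^{2} + 20 k + 12\right)}

t_(k+1)/t_k = (k + 1)*(k + 6)**2/((k + 4)*(k + 5)*(k + 8)).
So A=k + 1 and B=k + 8, with C=k**3 + 14*k**2 + 65*k + 100.
Need (k + 1)·f(k+1) − (k + 7)·f(k) = k**3 + 14*k**2 + 65*k + 100.
From deg A=1, deg B=1, deg C=3: d=6.
Coefficient equations give f(k) = k*(k + 3)*(k + 4)**2*(k + 5)**2/36.
Get s_k = R·t_k = k*(k**2 + 9*k + 20)/(3*(k**3 + 9*k**2 + 20*k + 12)) with R(k) = B(k−1)f(k)/C(k) = k*(k + 3)*(k + 4)*(k + 7)/36.
s_(k+1) − s_k = 12*(k + 5)/(k**5 + 19*k**4 + 131*k**3 + 401*k**2 + 540*k + 252) = t_k.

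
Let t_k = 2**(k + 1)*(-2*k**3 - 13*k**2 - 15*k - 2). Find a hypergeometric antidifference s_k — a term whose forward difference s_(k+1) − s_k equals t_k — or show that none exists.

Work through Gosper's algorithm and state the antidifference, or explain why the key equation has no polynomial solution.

Compute t_(k+1)/t_k: get 2*(2*k**3 + 19*k**2 + 47*k + 32)/(2*k**3 + 13*k**2 + 15*k + 2).
So A=2 and B=1, with C=k**3 + 13*k**2/2 + 15*k/2 + 1.
Key eq: (2)·f(k+1) = (1)·f(k) + (k**3 + 13*k**2/2 + 15*k/2 + 1).
Degrees (0,0,3) ⇒ d ≤ 3.
Coefficient equations give f(k) = (k - 1)*(2*k**2 + 3*k + 2)/2.
R(k) = B(k−1)·f(k)/C(k) = (k - 1)*(2*k**2 + 3*k + 2)/(2*k**3 + 13*k**2 + 15*k + 2); s_k = R·t_k = 2**(k + 1)*(-2*k**3 - k**2 + k + 2).
Check: Δs_k = 2**(k + 1)*(-2*k**3 - 13*k**2 - 15*k - 2). ✓

s_k = 2**(k + 1)*(-2*k**3 - k**2 + k + 2)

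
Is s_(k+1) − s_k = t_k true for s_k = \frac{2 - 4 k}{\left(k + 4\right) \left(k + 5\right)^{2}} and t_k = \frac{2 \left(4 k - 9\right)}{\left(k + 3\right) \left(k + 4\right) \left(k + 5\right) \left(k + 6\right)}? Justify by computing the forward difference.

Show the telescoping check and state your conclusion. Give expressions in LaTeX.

Invalid: residual \frac{4 \left(- 6 k^{2} - 22 k + 51\right)}{k^{6} + 29 k^{5} + 347 k^{4} + 2191 k^{3} + 7692 k^{2} + 14220 k + 10800} ≠ 0.

s_(k+1) = 2*(-2*k - 1)/((k + 5)*(k + 6)**2)
s_(k+1) − s_k = 2*(4*k**2 + 11*k - 56)/(k**5 + 26*k**4 + 269*k**3 + 1384*k**2 + 3540*k + 3600)
(s_(k+1) − s_k) − t_k = 4*(-6*k**2 - 22*k + 51)/(k**6 + 29*k**5 + 347*k**4 + 2191*k**3 + 7692*k**2 + 14220*k + 10800)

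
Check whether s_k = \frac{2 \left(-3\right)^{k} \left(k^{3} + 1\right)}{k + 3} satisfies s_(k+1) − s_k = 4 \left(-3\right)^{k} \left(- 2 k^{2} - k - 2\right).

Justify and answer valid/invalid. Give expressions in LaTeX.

s_(k+1) = 2*(-3)**(k + 1)*((k + 1)**3 + 1)/(k + 4)
s_(k+1) − s_k = 2*(-3)**k*(-3*(k + 3)*((k + 1)**3 + 1) - (k + 4)*(k**3 + 1))/((k + 3)*(k + 4))
(s_(k+1) − s_k) − t_k = (-3)**k*(16*k**3 + 60*k**2 + 36*k + 52)/(k**2 + 7*k + 12)

Invalid: residual \frac{\left(-3\right)^{k} \left(16 k^{3} + 60 k^{2} + 36 k + 52\right)}{k^{2} + 7 k + 12} ≠ 0.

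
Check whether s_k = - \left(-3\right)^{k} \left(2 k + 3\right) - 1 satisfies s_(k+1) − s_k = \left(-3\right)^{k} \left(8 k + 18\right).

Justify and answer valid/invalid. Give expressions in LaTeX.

valid (s_(k+1) − s_k reduces to t_k)

s_(k+1) = 3*(-3)**k*(2*k + 5) - 1
s_(k+1) − s_k = (-3)**k*(8*k + 18)
(s_(k+1) − s_k) − t_k = 0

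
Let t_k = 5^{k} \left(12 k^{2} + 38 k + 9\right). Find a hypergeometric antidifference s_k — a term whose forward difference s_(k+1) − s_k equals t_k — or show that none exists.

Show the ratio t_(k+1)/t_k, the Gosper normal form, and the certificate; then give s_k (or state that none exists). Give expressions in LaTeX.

Step 1: r(k) = 5*(12*k**2 + 62*k + 59)/(12*k**2 + 38*k + 9).
Take A(k)=5, B(k)=1, C(k)=k**2 + 19*k/6 + 3/4.
Set up (5)·f(k+1) − (1)·f(k) − (k**2 + 19*k/6 + 3/4) = 0.
From deg A=0, deg B=0, deg C=2: d=2.
A polynomial solution: f(k) = (3*k**2 + 2*k - 4)/12.
Certificate R = B(k−1)f/C = (3*k**2 + 2*k - 4)/(12*k**2 + 38*k + 9) gives s_k = 5**k*(3*k**2 + 2*k - 4).
Δs = 5**k*(12*k**2 + 38*k + 9), as required.

s_k = 5^{k} \left(3 k^{2} + 2 k - 4\right)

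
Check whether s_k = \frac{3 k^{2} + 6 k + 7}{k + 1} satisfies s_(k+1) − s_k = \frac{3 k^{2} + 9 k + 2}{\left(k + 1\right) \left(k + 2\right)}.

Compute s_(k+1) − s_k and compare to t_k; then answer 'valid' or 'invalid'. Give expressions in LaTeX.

valid; difference matches t_k

s_(k+1) = (3*k**2 + 12*k + 16)/(k + 2)
s_(k+1) − s_k = (3*k**2 + 9*k + 2)/(k**2 + 3*k + 2)
(s_(k+1) − s_k) − t_k = 0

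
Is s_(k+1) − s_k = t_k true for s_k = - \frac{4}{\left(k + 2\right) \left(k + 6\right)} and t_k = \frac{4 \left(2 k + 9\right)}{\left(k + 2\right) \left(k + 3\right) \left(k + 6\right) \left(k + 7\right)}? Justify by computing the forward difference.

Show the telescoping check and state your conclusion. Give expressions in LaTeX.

s_(k+1) = -4/((k + 3)*(k + 7))
s_(k+1) − s_k = 4*(2*k + 9)/(k**4 + 18*k**3 + 113*k**2 + 288*k + 252)
(s_(k+1) − s_k) − t_k = 0

Valid: the claim telescopes to t_k.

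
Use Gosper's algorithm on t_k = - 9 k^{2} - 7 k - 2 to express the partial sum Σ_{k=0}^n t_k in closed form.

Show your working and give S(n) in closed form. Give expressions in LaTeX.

S(n) = - 3 n^{3} - 8 n^{2} - 7 n - 2

Compute t_(k+1)/t_k: get (9*k**2 + 25*k + 18)/(9*k**2 + 7*k + 2).
A = 1, B = 1, C = k**2 + 7*k/9 + 2/9.
Solve (1)·f(k+1) − (1)·f(k) = k**2 + 7*k/9 + 2/9.
Bound: deg f ≤ 3.
A polynomial solution: f(k) = k**2*(3*k - 1)/9.
R(k) = B(k−1)·f(k)/C(k) = k**2*(3*k - 1)/(9*k**2 + 7*k + 2); s_k = R·t_k = k**2*(1 - 3*k).
Check: Δs_k = -9*k**2 - 7*k - 2. ✓
s_(n+1) = -3*n**3 - 8*n**2 - 7*n - 2 and s_(0) = 0, so S(n) = -3*n**3 - 8*n**2 - 7*n - 2.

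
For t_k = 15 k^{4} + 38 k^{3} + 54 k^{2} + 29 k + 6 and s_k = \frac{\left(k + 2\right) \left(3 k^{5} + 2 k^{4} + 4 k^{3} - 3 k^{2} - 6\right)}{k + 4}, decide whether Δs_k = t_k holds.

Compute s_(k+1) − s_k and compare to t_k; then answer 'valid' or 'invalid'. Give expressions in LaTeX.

Invalid: residual \frac{4 \left(- 6 k^{5} - 48 k^{4} - 101 k^{3} - 124 k^{2} - 61 k - 15\right)}{k^{2} + 9 k + 20} ≠ 0.

s_(k+1) = k*(3*k**5 + 26*k**4 + 93*k**3 + 177*k**2 + 182*k + 87)/(k + 5)
s_(k+1) − s_k = (15*k**6 + 149*k**5 + 504*k**4 + 871*k**3 + 851*k**2 + 390*k + 60)/(k**2 + 9*k + 20)
(s_(k+1) − s_k) − t_k = 4*(-6*k**5 - 48*k**4 - 101*k**3 - 124*k**2 - 61*k - 15)/(k**2 + 9*k + 20)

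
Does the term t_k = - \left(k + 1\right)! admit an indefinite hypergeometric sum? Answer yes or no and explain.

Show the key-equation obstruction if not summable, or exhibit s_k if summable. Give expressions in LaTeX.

No. Not Gosper-summable.

t_(k+1)/t_k = k + 2.
Factor: A=k + 2; B=1; C=1.
Key eq: (k + 2)·f(k+1) = (1)·f(k) + (1).
d = -1 from the (1,0,0) case.
deg f ≤ -1 is impossible — no certificate.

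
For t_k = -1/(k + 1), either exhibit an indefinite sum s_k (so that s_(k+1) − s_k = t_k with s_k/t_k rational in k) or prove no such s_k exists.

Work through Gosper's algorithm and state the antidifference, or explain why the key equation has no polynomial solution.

t_(k+1)/t_k = (k + 1)/(k + 2).
Normal form (A,B,C) = (k + 1, k + 2, 1).
Key eq: (k + 1)·f(k+1) = (k + 1)·f(k) + (1).
d = 0 from the (1,1,0) case.
Write f(k) = c0. Then LHS − RHS = -1, requiring -1 = 0: contradictory. No certificate.

not Gosper-summable; s_k does not exist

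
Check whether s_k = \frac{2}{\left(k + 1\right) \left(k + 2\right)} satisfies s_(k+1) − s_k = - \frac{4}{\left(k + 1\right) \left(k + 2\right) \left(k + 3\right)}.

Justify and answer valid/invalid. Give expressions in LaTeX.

s_(k+1) = 2/((k + 2)*(k + 3))
s_(k+1) − s_k = -4/(k**3 + 6*k**2 + 11*k + 6)
(s_(k+1) − s_k) − t_k = 0

valid (s_(k+1) − s_k reduces to t_k)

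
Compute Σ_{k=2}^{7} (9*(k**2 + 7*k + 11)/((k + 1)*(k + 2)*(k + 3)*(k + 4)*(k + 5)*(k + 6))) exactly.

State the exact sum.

The ratio is (k + 1)*(7*k + (k + 1)**2 + 18)/((k + 7)*(k**2 + 7*k + 11)).
A = k + 1, B = k + 7, C = k**2 + 7*k + 11.
Set up (k + 1)·f(k+1) − (k + 6)·f(k) − (k**2 + 7*k + 11) = 0.
d = 5 from the (1,1,2) case.
Match coefficients ⇒ f(k) = k*(k + 2)*(k + 4)*(k**2 + 9*k + 23)/45.
So s_k = (B(k−1)f/C)·t_k = (k*(k + 2)*(k + 4)*(k + 6)*(k**2 + 9*k + 23)/(45*(k**2 + 7*k + 11)))·t_k = k*(k**2 + 9*k + 23)/(5*(k**3 + 9*k**2 + 23*k + 15)).
Verify: 9*(k**2 + 7*k + 11)/(k**6 + 21*k**5 + 175*k**4 + 735*k**3 + 1624*k**2 + 1764*k + 720) matches t_k.
Evaluate s at k=8 and k=2: 424/2145 and 6/35; difference 394/15015.

Σ = 394/15015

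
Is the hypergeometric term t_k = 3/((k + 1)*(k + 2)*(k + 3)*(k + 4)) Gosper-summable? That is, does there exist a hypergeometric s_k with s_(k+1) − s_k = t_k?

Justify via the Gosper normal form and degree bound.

Yes. s_k = k*(k**2 + 6*k + 11)/(6*(k + 1)*(k + 2)*(k + 3)).

Ratio r(k) = (k + 1)/(k + 5).
Factor: A=k + 1; B=k + 5; C=1.
Solve (k + 1)·f(k+1) − (k + 4)·f(k) = 1.
Degrees (1,1,0) ⇒ d ≤ 3.
Coefficient equations give f(k) = k*(k**2 + 6*k + 11)/18.
Then R = B(k−1)f/C = k*(k + 4)*(k**2 + 6*k + 11)/18, so s_k = R(k)·t_k = k*(k**2 + 6*k + 11)/(6*(k + 1)*(k + 2)*(k + 3)).
s_(k+1) − s_k = 3/(k**4 + 10*k**3 + 35*k**2 + 50*k + 24) = t_k.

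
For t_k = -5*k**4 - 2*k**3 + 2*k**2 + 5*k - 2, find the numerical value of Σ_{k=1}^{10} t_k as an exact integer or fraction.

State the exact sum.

Compute t_(k+1)/t_k: get (5*k**4 + 22*k**3 + 34*k**2 + 17*k + 2)/(5*k**4 + 2*k**3 - 2*k**2 - 5*k + 2).
So A=1 and B=1, with C=k**4 + 2*k**3/5 - 2*k**2/5 - k + 2/5.
Key eq: (1)·f(k+1) = (1)·f(k) + (k**4 + 2*k**3/5 - 2*k**2/5 - k + 2/5).
deg f ≤ 5 (via 0,0,4).
Coefficient equations give f(k) = k*(k**4 - 2*k**3 - k + 4)/5.
Get s_k = R·t_k = k*(-k**4 + 2*k**3 + k - 4) with R(k) = B(k−1)f(k)/C(k) = k*(k**4 - 2*k**3 - k + 4)/(5*k**4 + 2*k**3 - 2*k**2 - 5*k + 2).
Check: Δs_k = -5*k**4 - 2*k**3 + 2*k**2 + 5*k - 2. ✓
Σ_(k=1)^(10) t_k = s_(11) − s_(1) = -131692 − (-2) = -131690.

Σ = -131690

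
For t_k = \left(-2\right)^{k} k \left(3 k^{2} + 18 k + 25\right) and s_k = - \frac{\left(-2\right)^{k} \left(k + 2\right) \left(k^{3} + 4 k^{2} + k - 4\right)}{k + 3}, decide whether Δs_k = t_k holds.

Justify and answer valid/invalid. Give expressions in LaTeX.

s_(k+1) = 2*(-2)**k*(k + 3)*(k + (k + 1)**3 + 4*(k + 1)**2 - 3)/(k + 4)
s_(k+1) − s_k = (-2)**k*(3*k**5 + 36*k**4 + 159*k**3 + 308*k**2 + 224*k + 4)/(k**2 + 7*k + 12)
(s_(k+1) − s_k) − t_k = (-2)**k*(-3*k**4 - 28*k**3 - 83*k**2 - 76*k + 4)/(k**2 + 7*k + 12)

Invalid: residual \frac{\left(-2\right)^{k} \left(- 3 k^{4} - 28 k^{3} - 83 k^{2} - 76 k + 4\right)}{k^{2} + 7 k + 12} ≠ 0.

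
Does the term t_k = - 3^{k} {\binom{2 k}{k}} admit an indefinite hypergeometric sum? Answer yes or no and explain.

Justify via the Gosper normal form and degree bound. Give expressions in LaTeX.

Compute t_(k+1)/t_k: get 6*(2*k + 1)/(k + 1).
So A=12*k + 6 and B=k + 1, with C=1.
f must satisfy (12*k + 6)·f(k+1) − (k)·f(k) = 1.
d = -1 from the (1,1,0) case.
Bound -1 < 0, so the key equation has no polynomial solution.

No — negative degree bound, so no certificate f.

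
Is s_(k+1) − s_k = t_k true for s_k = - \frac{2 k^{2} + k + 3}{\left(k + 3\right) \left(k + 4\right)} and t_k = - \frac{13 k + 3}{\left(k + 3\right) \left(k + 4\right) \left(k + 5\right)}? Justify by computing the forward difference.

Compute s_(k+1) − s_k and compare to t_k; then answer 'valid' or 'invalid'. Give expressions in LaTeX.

s_(k+1) = (-k - 2*(k + 1)**2 - 4)/((k + 4)*(k + 5))
s_(k+1) − s_k = (-13*k - 3)/(k**3 + 12*k**2 + 47*k + 60)
(s_(k+1) − s_k) − t_k = 0

valid (s_(k+1) − s_k reduces to t_k)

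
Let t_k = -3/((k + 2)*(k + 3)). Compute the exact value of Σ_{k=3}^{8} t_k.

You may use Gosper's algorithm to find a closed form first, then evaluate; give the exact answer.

Compute t_(k+1)/t_k: get (k + 2)/(k + 4).
A = k + 2, B = k + 4, C = 1.
Key eq: (k + 2)·f(k+1) = (k + 3)·f(k) + (1).
d = 1 from the (1,1,0) case.
Match coefficients ⇒ f(k) = k/2.
So s_k = (B(k−1)f/C)·t_k = (k*(k + 3)/2)·t_k = -3*k/(2*k + 4).
Verify: -3/(k**2 + 5*k + 6) matches t_k.
Σ_(k=3)^(8) t_k = s_(9) − s_(3) = -27/22 − (-9/10) = -18/55.

Σ = -18/55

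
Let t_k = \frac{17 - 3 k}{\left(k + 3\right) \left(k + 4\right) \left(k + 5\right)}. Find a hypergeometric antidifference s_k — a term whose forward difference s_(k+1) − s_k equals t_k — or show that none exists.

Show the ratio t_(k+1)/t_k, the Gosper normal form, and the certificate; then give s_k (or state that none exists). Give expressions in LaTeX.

r(k) = (k + 3)*(3*k - 14)/((k + 6)*(3*k - 17)) after simplifying.
Gosper form: A/B · C(k+1)/C(k) with A=k + 3, B=k + 6, C=k - 17/3.
Key eq: (k + 3)·f(k+1) = (k + 5)·f(k) + (k - 17/3).
deg f ≤ 2 (via 1,1,1).
Solving with deg f ≤ 2: f(k) = -k*(k + 16)/9.
R(k) = B(k−1)·f(k)/C(k) = -k*(k + 5)*(k + 16)/(3*(3*k - 17)); s_k = R·t_k = k*(k + 16)/(3*(k + 3)*(k + 4)).
s_(k+1) − s_k = (17 - 3*k)/(k**3 + 12*k**2 + 47*k + 60) = t_k.

s_k = \frac{k \left(k + 16\right)}{3 \left(k + 3\right) \left(k + 4\right)}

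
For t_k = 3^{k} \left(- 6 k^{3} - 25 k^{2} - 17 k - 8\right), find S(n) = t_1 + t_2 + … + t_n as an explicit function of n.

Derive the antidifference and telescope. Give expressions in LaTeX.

S(n) = - 9 \cdot 3^{n} n^{3} - 24 \cdot 3^{n} n^{2} - 15 \cdot 3^{n} n - 12 \cdot 3^{n} + 12

The ratio is 3*(6*k**3 + 43*k**2 + 85*k + 56)/(6*k**3 + 25*k**2 + 17*k + 8).
Normal form (A,B,C) = (3, 1, k**3 + 25*k**2/6 + 17*k/6 + 4/3).
f must satisfy (3)·f(k+1) − (1)·f(k) = k**3 + 25*k**2/6 + 17*k/6 + 4/3.
deg f ≤ 3 (via 0,0,3).
Solving with deg f ≤ 3: f(k) = (3*k**3 - k**2 - 2*k + 4)/6.
Certificate R = B(k−1)f/C = (3*k**3 - k**2 - 2*k + 4)/(6*k**3 + 25*k**2 + 17*k + 8) gives s_k = 3**k*(-3*k**3 + k**2 + 2*k - 4).
Δs = 3**k*(-6*k**3 - 25*k**2 - 17*k - 8), as required.
s_(n+1) = 3**(n + 1)*(-3*n**3 - 8*n**2 - 5*n - 4) and s_(1) = -12, so S(n) = -9*3**n*n**3 - 24*3**n*n**2 - 15*3**n*n - 12*3**n + 12.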